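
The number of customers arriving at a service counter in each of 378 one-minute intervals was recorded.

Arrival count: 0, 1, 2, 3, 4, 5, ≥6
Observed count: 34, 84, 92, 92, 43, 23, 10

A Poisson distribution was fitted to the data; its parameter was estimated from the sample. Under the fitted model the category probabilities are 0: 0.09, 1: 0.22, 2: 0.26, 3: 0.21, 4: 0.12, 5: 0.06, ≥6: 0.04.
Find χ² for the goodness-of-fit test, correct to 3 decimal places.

4.277

Expected counts E_i = n·p_i: 378×0.09 = 34.02, 378×0.22 = 83.16, 378×0.26 = 98.28, 378×0.21 = 79.38, 378×0.12 = 45.36, 378×0.06 = 22.68, 378×0.04 = 15.12.
0: (34 − 34.02)²/34.02 = 0.0004/34.02 = 0.0000
1: (84 − 83.16)²/83.16 = 0.7056/83.16 = 0.0085
2: (92 − 98.28)²/98.28 = 39.4384/98.28 = 0.4013
3: (92 − 79.38)²/79.38 = 159.2644/79.38 = 2.0064
4: (43 − 45.36)²/45.36 = 5.5696/45.36 = 0.1228
5: (23 − 22.68)²/22.68 = 0.1024/22.68 = 0.0045
≥6: (10 − 15.12)²/15.12 = 26.2144/15.12 = 1.7338
Sum = 4.277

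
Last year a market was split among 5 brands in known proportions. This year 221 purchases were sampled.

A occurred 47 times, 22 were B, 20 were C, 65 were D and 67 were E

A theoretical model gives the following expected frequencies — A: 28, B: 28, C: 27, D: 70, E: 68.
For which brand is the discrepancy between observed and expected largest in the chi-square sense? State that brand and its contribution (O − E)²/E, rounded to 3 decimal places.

A, 12.893

cat         O        E   (O−E)²/E
A          47       28    12.8929
B          22       28     1.2857
C          20       27     1.8148
D          65       70     0.3571
E          67       68     0.0147
The largest term is for A: 12.893.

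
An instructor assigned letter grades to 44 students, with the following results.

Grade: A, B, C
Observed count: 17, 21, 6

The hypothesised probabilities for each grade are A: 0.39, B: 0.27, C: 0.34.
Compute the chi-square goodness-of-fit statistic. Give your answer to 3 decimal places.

Expected counts E_i = n·p_i: 44×0.39 = 17.16, 44×0.27 = 11.88, 44×0.34 = 14.96.
χ² = (17−17.16)²/17.16 + (21−11.88)²/11.88 + (6−14.96)²/14.96
   = 0.0015 + 7.0012 + 5.3664
Sum = 12.369

12.369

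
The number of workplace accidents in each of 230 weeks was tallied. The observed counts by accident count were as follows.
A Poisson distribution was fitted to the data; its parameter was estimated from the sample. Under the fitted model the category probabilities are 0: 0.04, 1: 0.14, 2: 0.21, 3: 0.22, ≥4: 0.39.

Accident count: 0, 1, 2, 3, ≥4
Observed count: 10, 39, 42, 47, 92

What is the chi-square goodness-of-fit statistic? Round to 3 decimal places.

2.642

Expected counts E_i = n·p_i: 230×0.04 = 9.2, 230×0.14 = 32.2, 230×0.21 = 48.3, 230×0.22 = 50.6, 230×0.39 = 89.7.
0: (10 − 9.2)²/9.2 = 0.64/9.2 = 0.0696
1: (39 − 32.2)²/32.2 = 46.24/32.2 = 1.4360
2: (42 − 48.3)²/48.3 = 39.69/48.3 = 0.8217
3: (47 − 50.6)²/50.6 = 12.96/50.6 = 0.2561
≥4: (92 − 89.7)²/89.7 = 5.29/89.7 = 0.0590
Sum = 2.642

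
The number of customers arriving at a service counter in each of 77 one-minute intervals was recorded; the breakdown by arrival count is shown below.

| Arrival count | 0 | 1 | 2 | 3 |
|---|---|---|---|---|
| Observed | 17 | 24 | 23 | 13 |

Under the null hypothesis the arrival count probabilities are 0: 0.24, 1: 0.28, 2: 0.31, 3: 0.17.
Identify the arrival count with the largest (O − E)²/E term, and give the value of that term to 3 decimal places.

Expected counts E_i = n·p_i: 77×0.24 = 18.48, 77×0.28 = 21.56, 77×0.31 = 23.87, 77×0.17 = 13.09.
χ² = (17−18.48)²/18.48 + (24−21.56)²/21.56 + (23−23.87)²/23.87 + (13−13.09)²/13.09
   = 0.1185 + 0.2761 + 0.0317 + 0.0006
The largest term is for 1: 0.276.

1, 0.276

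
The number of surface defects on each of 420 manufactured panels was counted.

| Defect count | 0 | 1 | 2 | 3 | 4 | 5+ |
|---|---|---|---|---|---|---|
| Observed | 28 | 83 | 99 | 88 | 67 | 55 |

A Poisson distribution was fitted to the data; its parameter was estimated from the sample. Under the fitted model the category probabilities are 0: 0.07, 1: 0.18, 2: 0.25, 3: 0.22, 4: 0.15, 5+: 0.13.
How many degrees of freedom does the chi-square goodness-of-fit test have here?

4

There are k = 6 categories and 1 parameter estimated from the data, so df = 6 − 1 − 1 = 4.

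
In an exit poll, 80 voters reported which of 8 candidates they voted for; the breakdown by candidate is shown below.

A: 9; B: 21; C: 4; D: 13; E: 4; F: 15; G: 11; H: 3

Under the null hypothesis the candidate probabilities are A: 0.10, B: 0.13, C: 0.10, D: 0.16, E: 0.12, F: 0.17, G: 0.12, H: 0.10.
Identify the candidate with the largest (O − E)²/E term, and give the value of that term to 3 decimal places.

B, 10.804

Expected counts E_i = n·p_i: 80×0.10 = 8, 80×0.13 = 10.4, 80×0.10 = 8, 80×0.16 = 12.8, 80×0.12 = 9.6, 80×0.17 = 13.6, 80×0.12 = 9.6, 80×0.10 = 8.
cat         O        E   (O−E)²/E
A           9        8     0.1250
B          21     10.4    10.8038
C           4        8     2.0000
D          13     12.8     0.0031
E           4      9.6     3.2667
F          15     13.6     0.1441
G          11      9.6     0.2042
H           3        8     3.1250
The largest term is for B: 10.804.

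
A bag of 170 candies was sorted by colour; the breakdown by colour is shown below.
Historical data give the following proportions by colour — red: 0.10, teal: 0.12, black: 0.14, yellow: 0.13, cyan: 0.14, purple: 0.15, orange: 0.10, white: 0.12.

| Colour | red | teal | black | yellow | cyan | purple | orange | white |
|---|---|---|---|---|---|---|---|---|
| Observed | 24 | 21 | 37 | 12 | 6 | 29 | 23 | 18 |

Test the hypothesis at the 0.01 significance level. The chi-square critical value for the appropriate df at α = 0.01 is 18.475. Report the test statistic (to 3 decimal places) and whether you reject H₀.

31.030; reject

Expected counts E_i = n·p_i: 170×0.10 = 17, 170×0.12 = 20.4, 170×0.14 = 23.8, 170×0.13 = 22.1, 170×0.14 = 23.8, 170×0.15 = 25.5, 170×0.10 = 17, 170×0.12 = 20.4.
χ² = (24−17)²/17 + (21−20.4)²/20.4 + (37−23.8)²/23.8 + (12−22.1)²/22.1 + (6−23.8)²/23.8 + (29−25.5)²/25.5 + (23−17)²/17 + (18−20.4)²/20.4
   = 2.8824 + 0.0176 + 7.3210 + 4.6158 + 13.3126 + 0.4804 + 2.1176 + 0.2824
Sum = 31.030
df = 7. Since 31.030 > 18.475, we reject H₀.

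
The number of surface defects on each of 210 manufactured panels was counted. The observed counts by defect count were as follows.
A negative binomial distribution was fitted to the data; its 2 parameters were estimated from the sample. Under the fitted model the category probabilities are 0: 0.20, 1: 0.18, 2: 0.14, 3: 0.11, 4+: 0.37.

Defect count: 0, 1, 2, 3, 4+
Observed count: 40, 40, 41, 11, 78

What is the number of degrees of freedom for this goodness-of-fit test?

2

There are k = 5 categories and 2 parameters estimated from the data, so df = 5 − 1 − 2 = 2.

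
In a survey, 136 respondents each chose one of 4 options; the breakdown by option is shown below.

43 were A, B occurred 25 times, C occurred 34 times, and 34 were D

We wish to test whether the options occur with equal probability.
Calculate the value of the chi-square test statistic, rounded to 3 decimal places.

4.765

Under H₀ each category has probability 1/4, so each expected count is 136/4 = 34.
χ² = (43−34)²/34 + (25−34)²/34 + (34−34)²/34 + (34−34)²/34
   = 2.3824 + 2.3824 + 0.0000 + 0.0000
Sum = 4.765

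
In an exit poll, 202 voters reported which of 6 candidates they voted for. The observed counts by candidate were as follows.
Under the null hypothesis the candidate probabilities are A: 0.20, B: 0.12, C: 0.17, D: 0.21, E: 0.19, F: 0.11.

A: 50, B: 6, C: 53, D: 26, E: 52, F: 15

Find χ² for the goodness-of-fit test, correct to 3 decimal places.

Expected counts E_i = n·p_i: 202×0.20 = 40.4, 202×0.12 = 24.24, 202×0.17 = 34.34, 202×0.21 = 42.42, 202×0.19 = 38.38, 202×0.11 = 22.22.
A: (50 − 40.4)²/40.4 = 92.16/40.4 = 2.2812
B: (6 − 24.24)²/24.24 = 332.6976/24.24 = 13.7251
C: (53 − 34.34)²/34.34 = 348.1956/34.34 = 10.1397
D: (26 − 42.42)²/42.42 = 269.6164/42.42 = 6.3559
E: (52 − 38.38)²/38.38 = 185.5044/38.38 = 4.8334
F: (15 − 22.22)²/22.22 = 52.1284/22.22 = 2.3460
Sum = 39.681

39.681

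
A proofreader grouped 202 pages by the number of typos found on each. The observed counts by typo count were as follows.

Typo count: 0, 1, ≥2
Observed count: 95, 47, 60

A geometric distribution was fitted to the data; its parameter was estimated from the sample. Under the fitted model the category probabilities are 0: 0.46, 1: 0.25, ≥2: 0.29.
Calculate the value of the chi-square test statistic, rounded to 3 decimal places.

0.324

Expected counts E_i = n·p_i: 202×0.46 = 92.92, 202×0.25 = 50.5, 202×0.29 = 58.58.
0: (95 − 92.92)²/92.92 = 4.3264/92.92 = 0.0466
1: (47 − 50.5)²/50.5 = 12.25/50.5 = 0.2426
≥2: (60 − 58.58)²/58.58 = 2.0164/58.58 = 0.0344
Sum = 0.324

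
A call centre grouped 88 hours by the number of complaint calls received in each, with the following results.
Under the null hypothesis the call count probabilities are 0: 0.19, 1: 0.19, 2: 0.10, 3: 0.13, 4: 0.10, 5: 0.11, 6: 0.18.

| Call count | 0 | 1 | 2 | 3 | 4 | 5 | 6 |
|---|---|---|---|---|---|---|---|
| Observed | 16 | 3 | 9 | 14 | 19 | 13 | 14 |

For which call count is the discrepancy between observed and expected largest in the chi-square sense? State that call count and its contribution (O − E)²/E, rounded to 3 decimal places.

Expected counts E_i = n·p_i: 88×0.19 = 16.72, 88×0.19 = 16.72, 88×0.10 = 8.8, 88×0.13 = 11.44, 88×0.10 = 8.8, 88×0.11 = 9.68, 88×0.18 = 15.84.
cat         O        E   (O−E)²/E
0          16    16.72     0.0310
1           3    16.72    11.2583
2           9      8.8     0.0045
3          14    11.44     0.5729
4          19      8.8    11.8227
5          13     9.68     1.1387
6          14    15.84     0.2137
The largest term is for 4: 11.823.

4, 11.823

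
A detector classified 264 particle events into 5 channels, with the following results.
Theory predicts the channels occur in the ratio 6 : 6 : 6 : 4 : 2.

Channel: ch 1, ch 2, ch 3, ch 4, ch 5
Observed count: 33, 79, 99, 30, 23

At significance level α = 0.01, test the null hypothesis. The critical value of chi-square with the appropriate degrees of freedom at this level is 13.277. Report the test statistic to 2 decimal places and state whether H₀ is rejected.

40.06; reject

Ratio total = 24. Expected counts: 264×6/24 = 66, 264×6/24 = 66, 264×6/24 = 66, 264×4/24 = 44, 264×2/24 = 22.
ch 1: (33 − 66)²/66 = 1089/66 = 16.500
ch 2: (79 − 66)²/66 = 169/66 = 2.561
ch 3: (99 − 66)²/66 = 1089/66 = 16.500
ch 4: (30 − 44)²/44 = 196/44 = 4.455
ch 5: (23 − 22)²/22 = 1/22 = 0.045
Sum = 40.06
df = 4. Since 40.06 > 13.277, we reject H₀.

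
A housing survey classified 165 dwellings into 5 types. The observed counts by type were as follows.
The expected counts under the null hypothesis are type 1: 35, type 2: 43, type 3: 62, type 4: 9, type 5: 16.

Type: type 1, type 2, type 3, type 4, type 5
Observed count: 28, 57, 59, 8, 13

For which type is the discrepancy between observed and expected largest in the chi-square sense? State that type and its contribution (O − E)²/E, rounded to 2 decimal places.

type 2, 4.56

χ² = (28−35)²/35 + (57−43)²/43 + (59−62)²/62 + (8−9)²/9 + (13−16)²/16
   = 1.400 + 4.558 + 0.145 + 0.111 + 0.563
The largest term is for type 2: 4.56.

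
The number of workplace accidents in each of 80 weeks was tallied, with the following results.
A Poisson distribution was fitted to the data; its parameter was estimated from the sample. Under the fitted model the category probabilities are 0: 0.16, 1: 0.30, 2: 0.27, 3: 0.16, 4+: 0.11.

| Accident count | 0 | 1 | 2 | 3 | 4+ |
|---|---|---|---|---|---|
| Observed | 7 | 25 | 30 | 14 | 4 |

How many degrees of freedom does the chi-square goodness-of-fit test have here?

There are k = 5 categories and 1 parameter estimated from the data, so df = 5 − 1 − 1 = 3.

3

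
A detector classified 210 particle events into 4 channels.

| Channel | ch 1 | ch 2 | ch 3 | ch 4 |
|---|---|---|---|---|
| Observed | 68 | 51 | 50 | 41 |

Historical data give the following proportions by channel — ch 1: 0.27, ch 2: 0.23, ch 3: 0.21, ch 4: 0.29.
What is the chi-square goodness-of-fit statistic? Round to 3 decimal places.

Expected counts E_i = n·p_i: 210×0.27 = 56.7, 210×0.23 = 48.3, 210×0.21 = 44.1, 210×0.29 = 60.9.
cat         O        E   (O−E)²/E
ch 1       68     56.7     2.2520
ch 2       51     48.3     0.1509
ch 3       50     44.1     0.7893
ch 4       41     60.9     6.5026
Sum = 9.695

9.695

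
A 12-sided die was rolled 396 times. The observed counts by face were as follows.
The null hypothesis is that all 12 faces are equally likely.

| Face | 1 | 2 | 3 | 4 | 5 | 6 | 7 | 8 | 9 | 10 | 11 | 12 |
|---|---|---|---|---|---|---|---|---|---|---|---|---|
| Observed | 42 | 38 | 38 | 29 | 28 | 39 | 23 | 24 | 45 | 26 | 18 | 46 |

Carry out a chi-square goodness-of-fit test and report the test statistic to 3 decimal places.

29.576

Expected count for each of the 12 categories: 396/12 = 33.
1: (42 − 33)²/33 = 81/33 = 2.4545
2: (38 − 33)²/33 = 25/33 = 0.7576
3: (38 − 33)²/33 = 25/33 = 0.7576
4: (29 − 33)²/33 = 16/33 = 0.4848
5: (28 − 33)²/33 = 25/33 = 0.7576
6: (39 − 33)²/33 = 36/33 = 1.0909
7: (23 − 33)²/33 = 100/33 = 3.0303
8: (24 − 33)²/33 = 81/33 = 2.4545
9: (45 − 33)²/33 = 144/33 = 4.3636
10: (26 − 33)²/33 = 49/33 = 1.4848
11: (18 − 33)²/33 = 225/33 = 6.8182
12: (46 − 33)²/33 = 169/33 = 5.1212
Sum = 29.576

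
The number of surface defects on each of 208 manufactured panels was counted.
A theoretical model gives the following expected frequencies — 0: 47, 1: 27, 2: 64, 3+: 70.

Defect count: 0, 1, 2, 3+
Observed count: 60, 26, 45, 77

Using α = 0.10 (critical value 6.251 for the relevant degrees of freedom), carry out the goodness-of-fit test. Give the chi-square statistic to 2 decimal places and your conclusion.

χ² = (60−47)²/47 + (26−27)²/27 + (45−64)²/64 + (77−70)²/70
   = 3.596 + 0.037 + 5.641 + 0.700
Sum = 9.97
df = 3. Since 9.97 > 6.251, we reject H₀.

9.97; reject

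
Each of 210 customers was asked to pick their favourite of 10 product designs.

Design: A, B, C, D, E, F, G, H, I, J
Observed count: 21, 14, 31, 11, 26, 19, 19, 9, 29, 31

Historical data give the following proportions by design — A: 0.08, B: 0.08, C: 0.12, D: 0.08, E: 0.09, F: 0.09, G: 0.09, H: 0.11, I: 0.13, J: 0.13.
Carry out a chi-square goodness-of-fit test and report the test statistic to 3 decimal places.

Expected counts E_i = n·p_i: 210×0.08 = 16.8, 210×0.08 = 16.8, 210×0.12 = 25.2, 210×0.08 = 16.8, 210×0.09 = 18.9, 210×0.09 = 18.9, 210×0.09 = 18.9, 210×0.11 = 23.1, 210×0.13 = 27.3, 210×0.13 = 27.3.
cat         O        E   (O−E)²/E
A          21     16.8     1.0500
B          14     16.8     0.4667
C          31     25.2     1.3349
D          11     16.8     2.0024
E          26     18.9     2.6672
F          19     18.9     0.0005
G          19     18.9     0.0005
H           9     23.1     8.6065
I          29     27.3     0.1059
J          31     27.3     0.5015
Sum = 16.736

16.736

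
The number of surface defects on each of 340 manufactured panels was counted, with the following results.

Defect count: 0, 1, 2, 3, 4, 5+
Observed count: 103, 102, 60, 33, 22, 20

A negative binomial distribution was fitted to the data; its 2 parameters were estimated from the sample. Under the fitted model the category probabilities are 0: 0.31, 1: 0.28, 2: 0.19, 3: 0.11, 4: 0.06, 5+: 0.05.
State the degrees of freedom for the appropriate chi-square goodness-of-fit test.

3

There are k = 6 categories and 2 parameters estimated from the data, so df = 6 − 1 − 2 = 3.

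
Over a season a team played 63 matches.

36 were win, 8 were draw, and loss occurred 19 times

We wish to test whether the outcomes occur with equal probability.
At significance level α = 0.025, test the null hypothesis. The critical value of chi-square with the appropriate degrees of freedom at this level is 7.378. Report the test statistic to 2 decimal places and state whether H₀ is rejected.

Expected count for each of the 3 categories: 63/3 = 21.
χ² = (36−21)²/21 + (8−21)²/21 + (19−21)²/21
   = 10.714 + 8.048 + 0.190
Sum = 18.95
df = 2. Since 18.95 > 7.378, we reject H₀.

18.95; reject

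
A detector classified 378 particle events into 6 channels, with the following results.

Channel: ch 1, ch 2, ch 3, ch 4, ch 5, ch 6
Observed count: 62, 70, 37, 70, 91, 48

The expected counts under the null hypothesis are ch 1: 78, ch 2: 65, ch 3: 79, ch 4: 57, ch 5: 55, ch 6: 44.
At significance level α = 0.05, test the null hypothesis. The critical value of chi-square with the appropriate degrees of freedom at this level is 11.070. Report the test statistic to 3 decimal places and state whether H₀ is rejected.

52.888; reject

cat         O        E   (O−E)²/E
ch 1       62       78     3.2821
ch 2       70       65     0.3846
ch 3       37       79    22.3291
ch 4       70       57     2.9649
ch 5       91       55    23.5636
ch 6       48       44     0.3636
Sum = 52.888
df = 5. Since 52.888 > 11.070, we reject H₀.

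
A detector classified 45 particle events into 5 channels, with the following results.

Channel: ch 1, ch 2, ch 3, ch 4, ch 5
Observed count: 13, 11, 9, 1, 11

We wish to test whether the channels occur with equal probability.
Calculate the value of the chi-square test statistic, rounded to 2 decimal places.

9.78

Under H₀ each category has probability 1/5, so each expected count is 45/5 = 9.
cat         O        E   (O−E)²/E
ch 1       13        9      1.778
ch 2       11        9      0.444
ch 3        9        9      0.000
ch 4        1        9      7.111
ch 5       11        9      0.444
Sum = 9.78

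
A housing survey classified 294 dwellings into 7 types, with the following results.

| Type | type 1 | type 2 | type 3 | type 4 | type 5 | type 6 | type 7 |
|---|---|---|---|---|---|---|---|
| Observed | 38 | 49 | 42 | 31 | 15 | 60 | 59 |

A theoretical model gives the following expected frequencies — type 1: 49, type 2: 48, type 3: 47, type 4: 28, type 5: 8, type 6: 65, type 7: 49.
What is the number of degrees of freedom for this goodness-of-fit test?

There are k = 7 categories and no parameters were estimated from the data, so df = 7 − 1 = 6.

6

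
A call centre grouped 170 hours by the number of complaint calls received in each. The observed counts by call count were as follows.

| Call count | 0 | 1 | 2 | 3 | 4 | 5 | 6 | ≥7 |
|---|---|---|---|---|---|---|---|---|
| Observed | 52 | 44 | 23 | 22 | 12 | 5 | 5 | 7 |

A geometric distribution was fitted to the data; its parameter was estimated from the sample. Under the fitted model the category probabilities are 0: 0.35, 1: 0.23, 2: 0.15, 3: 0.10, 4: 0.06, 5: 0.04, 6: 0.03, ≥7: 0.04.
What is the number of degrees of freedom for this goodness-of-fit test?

There are k = 8 categories and 1 parameter estimated from the data, so df = 8 − 1 − 1 = 6.

6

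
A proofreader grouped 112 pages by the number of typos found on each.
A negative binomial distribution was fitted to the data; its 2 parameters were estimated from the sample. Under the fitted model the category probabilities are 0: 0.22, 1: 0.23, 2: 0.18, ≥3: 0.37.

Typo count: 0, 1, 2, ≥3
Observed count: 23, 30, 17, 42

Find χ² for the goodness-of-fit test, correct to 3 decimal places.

Expected counts E_i = n·p_i: 112×0.22 = 24.64, 112×0.23 = 25.76, 112×0.18 = 20.16, 112×0.37 = 41.44.
cat         O        E   (O−E)²/E
0          23    24.64     0.1092
1          30    25.76     0.6979
2          17    20.16     0.4953
≥3         42    41.44     0.0076
Sum = 1.310

1.310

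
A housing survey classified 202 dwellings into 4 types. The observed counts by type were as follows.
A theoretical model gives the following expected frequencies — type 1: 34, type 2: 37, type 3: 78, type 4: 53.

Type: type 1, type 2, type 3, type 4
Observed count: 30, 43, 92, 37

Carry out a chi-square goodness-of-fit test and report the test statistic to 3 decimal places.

8.787

cat         O        E   (O−E)²/E
type 1     30       34     0.4706
type 2     43       37     0.9730
type 3     92       78     2.5128
type 4     37       53     4.8302
Sum = 8.787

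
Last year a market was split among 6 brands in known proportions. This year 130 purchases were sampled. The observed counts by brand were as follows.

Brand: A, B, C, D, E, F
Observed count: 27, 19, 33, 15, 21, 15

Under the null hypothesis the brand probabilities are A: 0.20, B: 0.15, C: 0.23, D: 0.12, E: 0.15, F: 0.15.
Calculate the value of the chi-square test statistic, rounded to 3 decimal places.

1.550

Expected counts E_i = n·p_i: 130×0.20 = 26, 130×0.15 = 19.5, 130×0.23 = 29.9, 130×0.12 = 15.6, 130×0.15 = 19.5, 130×0.15 = 19.5.
A: (27 − 26)²/26 = 1/26 = 0.0385
B: (19 − 19.5)²/19.5 = 0.25/19.5 = 0.0128
C: (33 − 29.9)²/29.9 = 9.61/29.9 = 0.3214
D: (15 − 15.6)²/15.6 = 0.36/15.6 = 0.0231
E: (21 − 19.5)²/19.5 = 2.25/19.5 = 0.1154
F: (15 − 19.5)²/19.5 = 20.25/19.5 = 1.0385
Sum = 1.550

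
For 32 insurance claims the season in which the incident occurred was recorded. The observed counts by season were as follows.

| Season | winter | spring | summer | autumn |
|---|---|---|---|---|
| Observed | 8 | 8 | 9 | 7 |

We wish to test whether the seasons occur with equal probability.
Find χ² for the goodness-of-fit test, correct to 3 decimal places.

0.250

Expected count for each of the 4 categories: 32/4 = 8.
cat         O        E   (O−E)²/E
winter      8        8     0.0000
spring      8        8     0.0000
summer      9        8     0.1250
autumn      7        8     0.1250
Sum = 0.250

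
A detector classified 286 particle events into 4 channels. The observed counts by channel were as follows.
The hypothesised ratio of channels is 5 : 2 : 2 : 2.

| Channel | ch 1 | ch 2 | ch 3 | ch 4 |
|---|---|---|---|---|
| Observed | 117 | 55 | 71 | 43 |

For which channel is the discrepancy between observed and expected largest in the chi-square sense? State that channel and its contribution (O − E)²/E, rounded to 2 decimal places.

Ratio total = 11. Expected counts: 286×5/11 = 130, 286×2/11 = 52, 286×2/11 = 52, 286×2/11 = 52.
cat         O        E   (O−E)²/E
ch 1      117      130      1.300
ch 2       55       52      0.173
ch 3       71       52      6.942
ch 4       43       52      1.558
The largest term is for ch 3: 6.94.

ch 3, 6.94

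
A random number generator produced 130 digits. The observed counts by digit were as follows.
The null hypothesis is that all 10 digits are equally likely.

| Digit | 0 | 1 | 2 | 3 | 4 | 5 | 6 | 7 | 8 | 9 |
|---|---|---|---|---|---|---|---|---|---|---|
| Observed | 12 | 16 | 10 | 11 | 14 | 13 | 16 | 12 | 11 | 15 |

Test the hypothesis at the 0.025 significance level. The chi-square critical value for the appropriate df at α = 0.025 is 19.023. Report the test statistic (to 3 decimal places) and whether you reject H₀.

Under H₀ each category has probability 1/10, so each expected count is 130/10 = 13.
χ² = (12−13)²/13 + (16−13)²/13 + (10−13)²/13 + (11−13)²/13 + (14−13)²/13 + (13−13)²/13 + (16−13)²/13 + (12−13)²/13 + (11−13)²/13 + (15−13)²/13
   = 0.0769 + 0.6923 + 0.6923 + 0.3077 + 0.0769 + 0.0000 + 0.6923 + 0.0769 + 0.3077 + 0.3077
Sum = 3.231
df = 9. Since 3.231 < 19.023, we do not reject H₀.

3.231; do not reject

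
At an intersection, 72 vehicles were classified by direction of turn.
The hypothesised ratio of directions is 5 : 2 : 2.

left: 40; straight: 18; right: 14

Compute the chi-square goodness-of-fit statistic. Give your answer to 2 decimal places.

0.50

Ratio total = 9. Expected counts: 72×5/9 = 40, 72×2/9 = 16, 72×2/9 = 16.
cat           O        E   (O−E)²/E
left         40       40      0.000
straight     18       16      0.250
right        14       16      0.250
Sum = 0.50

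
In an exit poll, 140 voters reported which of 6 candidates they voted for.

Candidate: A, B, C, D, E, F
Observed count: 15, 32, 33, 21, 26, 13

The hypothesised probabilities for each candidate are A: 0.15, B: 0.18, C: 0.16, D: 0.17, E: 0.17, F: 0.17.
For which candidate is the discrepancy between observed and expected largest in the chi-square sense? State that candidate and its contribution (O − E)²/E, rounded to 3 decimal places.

Expected counts E_i = n·p_i: 140×0.15 = 21, 140×0.18 = 25.2, 140×0.16 = 22.4, 140×0.17 = 23.8, 140×0.17 = 23.8, 140×0.17 = 23.8.
A: (15 − 21)²/21 = 36/21 = 1.7143
B: (32 − 25.2)²/25.2 = 46.24/25.2 = 1.8349
C: (33 − 22.4)²/22.4 = 112.36/22.4 = 5.0161
D: (21 − 23.8)²/23.8 = 7.84/23.8 = 0.3294
E: (26 − 23.8)²/23.8 = 4.84/23.8 = 0.2034
F: (13 − 23.8)²/23.8 = 116.64/23.8 = 4.9008
The largest term is for C: 5.016.

C, 5.016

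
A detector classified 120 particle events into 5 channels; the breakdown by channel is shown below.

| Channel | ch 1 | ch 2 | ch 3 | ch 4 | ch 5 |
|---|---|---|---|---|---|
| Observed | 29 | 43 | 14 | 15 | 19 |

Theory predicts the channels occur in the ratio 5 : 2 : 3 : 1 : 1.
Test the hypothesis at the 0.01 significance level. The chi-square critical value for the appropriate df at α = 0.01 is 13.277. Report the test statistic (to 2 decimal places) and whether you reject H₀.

54.40; reject

Ratio total = 12. Expected counts: 120×5/12 = 50, 120×2/12 = 20, 120×3/12 = 30, 120×1/12 = 10, 120×1/12 = 10.
ch 1: (29 − 50)²/50 = 441/50 = 8.820
ch 2: (43 − 20)²/20 = 529/20 = 26.450
ch 3: (14 − 30)²/30 = 256/30 = 8.533
ch 4: (15 − 10)²/10 = 25/10 = 2.500
ch 5: (19 − 10)²/10 = 81/10 = 8.100
Sum = 54.40
df = 4. Since 54.40 > 13.277, we reject H₀.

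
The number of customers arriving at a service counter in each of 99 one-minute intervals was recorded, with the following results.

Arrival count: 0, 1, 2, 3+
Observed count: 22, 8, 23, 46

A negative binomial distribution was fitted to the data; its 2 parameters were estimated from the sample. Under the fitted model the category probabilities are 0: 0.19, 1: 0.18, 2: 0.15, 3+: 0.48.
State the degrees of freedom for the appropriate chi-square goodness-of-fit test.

1

There are k = 4 categories and 2 parameters estimated from the data, so df = 4 − 1 − 2 = 1.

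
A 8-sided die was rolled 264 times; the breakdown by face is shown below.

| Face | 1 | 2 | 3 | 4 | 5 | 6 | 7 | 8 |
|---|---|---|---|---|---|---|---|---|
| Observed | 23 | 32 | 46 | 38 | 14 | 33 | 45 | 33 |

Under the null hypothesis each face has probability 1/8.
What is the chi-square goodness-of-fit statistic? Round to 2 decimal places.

24.24

Expected count for each of the 8 categories: 264/8 = 33.
χ² = (23−33)²/33 + (32−33)²/33 + (46−33)²/33 + (38−33)²/33 + (14−33)²/33 + (33−33)²/33 + (45−33)²/33 + (33−33)²/33
   = 3.030 + 0.030 + 5.121 + 0.758 + 10.939 + 0.000 + 4.364 + 0.000
Sum = 24.24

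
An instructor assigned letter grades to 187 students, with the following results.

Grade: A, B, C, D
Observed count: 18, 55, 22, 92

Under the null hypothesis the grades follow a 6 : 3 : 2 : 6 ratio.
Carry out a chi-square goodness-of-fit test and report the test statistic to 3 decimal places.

Ratio total = 17. Expected counts: 187×6/17 = 66, 187×3/17 = 33, 187×2/17 = 22, 187×6/17 = 66.
χ² = (18−66)²/66 + (55−33)²/33 + (22−22)²/22 + (92−66)²/66
   = 34.9091 + 14.6667 + 0.0000 + 10.2424
Sum = 59.818

59.818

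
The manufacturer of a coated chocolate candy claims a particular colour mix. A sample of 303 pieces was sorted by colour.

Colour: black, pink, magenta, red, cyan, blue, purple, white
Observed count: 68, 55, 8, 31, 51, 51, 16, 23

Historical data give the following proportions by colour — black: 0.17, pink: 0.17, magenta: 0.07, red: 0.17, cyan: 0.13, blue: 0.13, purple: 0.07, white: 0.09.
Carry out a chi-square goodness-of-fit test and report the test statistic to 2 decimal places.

Expected counts E_i = n·p_i: 303×0.17 = 51.51, 303×0.17 = 51.51, 303×0.07 = 21.21, 303×0.17 = 51.51, 303×0.13 = 39.39, 303×0.13 = 39.39, 303×0.07 = 21.21, 303×0.09 = 27.27.
χ² = (68−51.51)²/51.51 + (55−51.51)²/51.51 + (8−21.21)²/21.21 + (31−51.51)²/51.51 + (51−39.39)²/39.39 + (51−39.39)²/39.39 + (16−21.21)²/21.21 + (23−27.27)²/27.27
   = 5.279 + 0.236 + 8.227 + 8.167 + 3.422 + 3.422 + 1.280 + 0.669
Sum = 30.70

30.70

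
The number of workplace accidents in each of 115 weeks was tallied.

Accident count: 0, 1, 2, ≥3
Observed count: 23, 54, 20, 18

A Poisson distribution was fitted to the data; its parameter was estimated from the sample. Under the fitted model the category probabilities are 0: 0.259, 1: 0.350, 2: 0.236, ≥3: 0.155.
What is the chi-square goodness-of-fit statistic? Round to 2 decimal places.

Expected counts E_i = n·p_i: 115×0.259 = 29.785, 115×0.350 = 40.25, 115×0.236 = 27.14, 115×0.155 = 17.825.
0: (23 − 29.785)²/29.785 = 46.036225/29.785 = 1.546
1: (54 − 40.25)²/40.25 = 189.0625/40.25 = 4.697
2: (20 − 27.14)²/27.14 = 50.9796/27.14 = 1.878
≥3: (18 − 17.825)²/17.825 = 0.030625/17.825 = 0.002
Sum = 8.12

8.12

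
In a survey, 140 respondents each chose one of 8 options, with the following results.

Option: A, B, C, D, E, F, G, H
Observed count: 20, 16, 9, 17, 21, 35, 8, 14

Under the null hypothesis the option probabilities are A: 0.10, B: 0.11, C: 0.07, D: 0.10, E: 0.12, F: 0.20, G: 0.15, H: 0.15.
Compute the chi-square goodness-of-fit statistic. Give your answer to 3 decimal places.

Expected counts E_i = n·p_i: 140×0.10 = 14, 140×0.11 = 15.4, 140×0.07 = 9.8, 140×0.10 = 14, 140×0.12 = 16.8, 140×0.20 = 28, 140×0.15 = 21, 140×0.15 = 21.
χ² = (20−14)²/14 + (16−15.4)²/15.4 + (9−9.8)²/9.8 + (17−14)²/14 + (21−16.8)²/16.8 + (35−28)²/28 + (8−21)²/21 + (14−21)²/21
   = 2.5714 + 0.0234 + 0.0653 + 0.6429 + 1.0500 + 1.7500 + 8.0476 + 2.3333
Sum = 16.484

16.484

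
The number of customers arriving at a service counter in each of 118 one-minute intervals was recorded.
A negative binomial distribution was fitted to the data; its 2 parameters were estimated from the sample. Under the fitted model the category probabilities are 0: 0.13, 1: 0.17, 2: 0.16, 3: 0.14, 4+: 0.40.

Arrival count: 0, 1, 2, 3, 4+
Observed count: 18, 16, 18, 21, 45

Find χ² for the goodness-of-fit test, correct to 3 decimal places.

2.641

Expected counts E_i = n·p_i: 118×0.13 = 15.34, 118×0.17 = 20.06, 118×0.16 = 18.88, 118×0.14 = 16.52, 118×0.40 = 47.2.
cat         O        E   (O−E)²/E
0          18    15.34     0.4613
1          16    20.06     0.8217
2          18    18.88     0.0410
3          21    16.52     1.2149
4+         45     47.2     0.1025
Sum = 2.641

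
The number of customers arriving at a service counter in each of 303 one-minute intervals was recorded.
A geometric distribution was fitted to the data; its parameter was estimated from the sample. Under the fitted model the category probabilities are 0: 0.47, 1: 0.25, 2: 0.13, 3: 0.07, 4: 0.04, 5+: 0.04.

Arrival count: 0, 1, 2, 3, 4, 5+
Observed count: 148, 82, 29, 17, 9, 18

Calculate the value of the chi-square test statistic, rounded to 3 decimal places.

Expected counts E_i = n·p_i: 303×0.47 = 142.41, 303×0.25 = 75.75, 303×0.13 = 39.39, 303×0.07 = 21.21, 303×0.04 = 12.12, 303×0.04 = 12.12.
χ² = (148−142.41)²/142.41 + (82−75.75)²/75.75 + (29−39.39)²/39.39 + (17−21.21)²/21.21 + (9−12.12)²/12.12 + (18−12.12)²/12.12
   = 0.2194 + 0.5157 + 2.7406 + 0.8356 + 0.8032 + 2.8527
Sum = 7.967

7.967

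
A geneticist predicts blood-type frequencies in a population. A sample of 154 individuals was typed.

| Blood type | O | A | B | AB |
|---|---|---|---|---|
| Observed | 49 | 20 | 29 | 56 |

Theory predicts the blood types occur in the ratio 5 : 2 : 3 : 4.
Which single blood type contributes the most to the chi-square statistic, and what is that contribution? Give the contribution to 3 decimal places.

Ratio total = 14. Expected counts: 154×5/14 = 55, 154×2/14 = 22, 154×3/14 = 33, 154×4/14 = 44.
O: (49 − 55)²/55 = 36/55 = 0.6545
A: (20 − 22)²/22 = 4/22 = 0.1818
B: (29 − 33)²/33 = 16/33 = 0.4848
AB: (56 − 44)²/44 = 144/44 = 3.2727
The largest term is for AB: 3.273.

AB, 3.273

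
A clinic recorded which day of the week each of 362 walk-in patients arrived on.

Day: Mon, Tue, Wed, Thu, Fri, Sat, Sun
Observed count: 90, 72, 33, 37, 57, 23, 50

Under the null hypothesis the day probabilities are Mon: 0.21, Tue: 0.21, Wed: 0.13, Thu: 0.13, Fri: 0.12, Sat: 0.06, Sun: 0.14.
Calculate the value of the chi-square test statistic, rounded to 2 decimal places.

Expected counts E_i = n·p_i: 362×0.21 = 76.02, 362×0.21 = 76.02, 362×0.13 = 47.06, 362×0.13 = 47.06, 362×0.12 = 43.44, 362×0.06 = 21.72, 362×0.14 = 50.68.
Mon: (90 − 76.02)²/76.02 = 195.4404/76.02 = 2.571
Tue: (72 − 76.02)²/76.02 = 16.1604/76.02 = 0.213
Wed: (33 − 47.06)²/47.06 = 197.6836/47.06 = 4.201
Thu: (37 − 47.06)²/47.06 = 101.2036/47.06 = 2.151
Fri: (57 − 43.44)²/43.44 = 183.8736/43.44 = 4.233
Sat: (23 − 21.72)²/21.72 = 1.6384/21.72 = 0.075
Sun: (50 − 50.68)²/50.68 = 0.4624/50.68 = 0.009
Sum = 13.45

13.45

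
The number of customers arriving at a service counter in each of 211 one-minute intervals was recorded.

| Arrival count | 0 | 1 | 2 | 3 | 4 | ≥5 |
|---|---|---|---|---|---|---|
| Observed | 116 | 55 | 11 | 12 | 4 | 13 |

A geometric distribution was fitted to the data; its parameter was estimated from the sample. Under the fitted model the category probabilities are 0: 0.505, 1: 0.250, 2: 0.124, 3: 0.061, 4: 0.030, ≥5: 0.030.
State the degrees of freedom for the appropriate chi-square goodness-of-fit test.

There are k = 6 categories and 1 parameter estimated from the data, so df = 6 − 1 − 1 = 4.

4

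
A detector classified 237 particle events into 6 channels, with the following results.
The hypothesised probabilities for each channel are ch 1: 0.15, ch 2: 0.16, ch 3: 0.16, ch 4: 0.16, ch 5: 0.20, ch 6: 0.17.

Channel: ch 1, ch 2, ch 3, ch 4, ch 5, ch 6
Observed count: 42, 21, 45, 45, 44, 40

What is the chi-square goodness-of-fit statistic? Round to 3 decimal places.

11.610

Expected counts E_i = n·p_i: 237×0.15 = 35.55, 237×0.16 = 37.92, 237×0.16 = 37.92, 237×0.16 = 37.92, 237×0.20 = 47.4, 237×0.17 = 40.29.
ch 1: (42 − 35.55)²/35.55 = 41.6025/35.55 = 1.1703
ch 2: (21 − 37.92)²/37.92 = 286.2864/37.92 = 7.5497
ch 3: (45 − 37.92)²/37.92 = 50.1264/37.92 = 1.3219
ch 4: (45 − 37.92)²/37.92 = 50.1264/37.92 = 1.3219
ch 5: (44 − 47.4)²/47.4 = 11.56/47.4 = 0.2439
ch 6: (40 − 40.29)²/40.29 = 0.0841/40.29 = 0.0021
Sum = 11.610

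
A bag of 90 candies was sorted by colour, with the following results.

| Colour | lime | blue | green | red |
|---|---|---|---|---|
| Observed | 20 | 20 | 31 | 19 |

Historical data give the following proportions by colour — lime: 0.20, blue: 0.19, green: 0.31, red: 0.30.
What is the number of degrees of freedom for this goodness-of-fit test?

There are k = 4 categories and no parameters were estimated from the data, so df = 4 − 1 = 3.

3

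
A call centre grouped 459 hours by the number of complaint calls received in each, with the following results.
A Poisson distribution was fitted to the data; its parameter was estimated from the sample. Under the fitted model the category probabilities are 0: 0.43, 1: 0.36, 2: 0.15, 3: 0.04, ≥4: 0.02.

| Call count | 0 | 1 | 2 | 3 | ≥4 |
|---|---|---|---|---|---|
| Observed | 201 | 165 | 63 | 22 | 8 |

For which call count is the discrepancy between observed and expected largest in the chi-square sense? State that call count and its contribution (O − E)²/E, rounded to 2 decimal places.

3, 0.72

Expected counts E_i = n·p_i: 459×0.43 = 197.37, 459×0.36 = 165.24, 459×0.15 = 68.85, 459×0.04 = 18.36, 459×0.02 = 9.18.
0: (201 − 197.37)²/197.37 = 13.1769/197.37 = 0.067
1: (165 − 165.24)²/165.24 = 0.0576/165.24 = 0.000
2: (63 − 68.85)²/68.85 = 34.2225/68.85 = 0.497
3: (22 − 18.36)²/18.36 = 13.2496/18.36 = 0.722
≥4: (8 − 9.18)²/9.18 = 1.3924/9.18 = 0.152
The largest term is for 3: 0.72.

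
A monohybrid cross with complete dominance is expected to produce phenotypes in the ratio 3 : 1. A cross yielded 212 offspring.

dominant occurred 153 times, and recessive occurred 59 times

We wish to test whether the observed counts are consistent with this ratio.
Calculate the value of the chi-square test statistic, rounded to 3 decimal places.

Ratio total = 4. Expected counts: 212×3/4 = 159, 212×1/4 = 53.
dominant: (153 − 159)²/159 = 36/159 = 0.2264
recessive: (59 − 53)²/53 = 36/53 = 0.6792
Sum = 0.906

0.906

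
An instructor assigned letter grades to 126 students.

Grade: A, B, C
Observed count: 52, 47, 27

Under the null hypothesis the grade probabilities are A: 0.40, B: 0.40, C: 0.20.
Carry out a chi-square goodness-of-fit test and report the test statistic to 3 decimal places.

0.409

Expected counts E_i = n·p_i: 126×0.40 = 50.4, 126×0.40 = 50.4, 126×0.20 = 25.2.
A: (52 − 50.4)²/50.4 = 2.56/50.4 = 0.0508
B: (47 − 50.4)²/50.4 = 11.56/50.4 = 0.2294
C: (27 − 25.2)²/25.2 = 3.24/25.2 = 0.1286
Sum = 0.409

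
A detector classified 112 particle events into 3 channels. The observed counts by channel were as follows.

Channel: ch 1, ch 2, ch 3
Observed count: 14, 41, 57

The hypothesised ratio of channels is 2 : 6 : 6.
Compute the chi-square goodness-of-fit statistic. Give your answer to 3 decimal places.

Ratio total = 14. Expected counts: 112×2/14 = 16, 112×6/14 = 48, 112×6/14 = 48.
χ² = (14−16)²/16 + (41−48)²/48 + (57−48)²/48
   = 0.2500 + 1.0208 + 1.6875
Sum = 2.958

2.958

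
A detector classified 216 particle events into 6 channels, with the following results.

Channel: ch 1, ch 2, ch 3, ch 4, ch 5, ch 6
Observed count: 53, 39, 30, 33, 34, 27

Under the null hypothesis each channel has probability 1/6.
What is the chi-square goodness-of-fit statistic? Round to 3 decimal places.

11.889

Expected count for each of the 6 categories: 216/6 = 36.
ch 1: (53 − 36)²/36 = 289/36 = 8.0278
ch 2: (39 − 36)²/36 = 9/36 = 0.2500
ch 3: (30 − 36)²/36 = 36/36 = 1.0000
ch 4: (33 − 36)²/36 = 9/36 = 0.2500
ch 5: (34 − 36)²/36 = 4/36 = 0.1111
ch 6: (27 − 36)²/36 = 81/36 = 2.2500
Sum = 11.889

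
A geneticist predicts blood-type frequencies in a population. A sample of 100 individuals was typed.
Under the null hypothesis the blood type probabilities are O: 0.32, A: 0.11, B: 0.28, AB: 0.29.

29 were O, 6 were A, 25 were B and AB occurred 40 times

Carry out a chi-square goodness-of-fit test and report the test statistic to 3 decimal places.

7.048

Expected counts E_i = n·p_i: 100×0.32 = 32, 100×0.11 = 11, 100×0.28 = 28, 100×0.29 = 29.
cat         O        E   (O−E)²/E
O          29       32     0.2813
A           6       11     2.2727
B          25       28     0.3214
AB         40       29     4.1724
Sum = 7.048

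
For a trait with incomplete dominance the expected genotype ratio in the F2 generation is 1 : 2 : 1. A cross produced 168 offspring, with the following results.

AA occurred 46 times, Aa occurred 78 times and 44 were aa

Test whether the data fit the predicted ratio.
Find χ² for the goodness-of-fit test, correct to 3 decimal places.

0.905

Ratio total = 4. Expected counts: 168×1/4 = 42, 168×2/4 = 84, 168×1/4 = 42.
cat         O        E   (O−E)²/E
AA         46       42     0.3810
Aa         78       84     0.4286
aa         44       42     0.0952
Sum = 0.905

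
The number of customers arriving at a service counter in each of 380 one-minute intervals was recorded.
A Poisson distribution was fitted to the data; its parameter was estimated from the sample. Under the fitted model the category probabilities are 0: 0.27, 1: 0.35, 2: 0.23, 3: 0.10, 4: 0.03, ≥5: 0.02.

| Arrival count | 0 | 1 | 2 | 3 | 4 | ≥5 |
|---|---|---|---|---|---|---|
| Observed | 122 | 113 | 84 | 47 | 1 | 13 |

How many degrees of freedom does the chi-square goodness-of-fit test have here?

There are k = 6 categories and 1 parameter estimated from the data, so df = 6 − 1 − 1 = 4.

4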